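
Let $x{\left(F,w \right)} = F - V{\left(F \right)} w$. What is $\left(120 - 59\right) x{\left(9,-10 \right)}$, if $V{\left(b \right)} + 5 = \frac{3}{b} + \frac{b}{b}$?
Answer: $-20130$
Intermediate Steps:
$V{\left(b \right)} = -4 + \frac{3}{b}$ ($V{\left(b \right)} = -5 + \left(\frac{3}{b} + \frac{b}{b}\right) = -5 + \left(\frac{3}{b} + 1\right) = -5 + \left(1 + \frac{3}{b}\right) = -4 + \frac{3}{b}$)
$x{\left(F,w \right)} = F w \left(4 - \frac{3}{F}\right)$ ($x{\left(F,w \right)} = F - (-4 + \frac{3}{F}) w = F \left(4 - \frac{3}{F}\right) w = F w \left(4 - \frac{3}{F}\right)$)
$\left(120 - 59\right) x{\left(9,-10 \right)} = \left(120 - 59\right) \left(- 10 \left(-3 + 4 \cdot 9\right)\right) = 61 \left(- 10 \left(-3 + 36\right)\right) = 61 \left(\left(-10\right) 33\right) = 61 \left(-330\right) = -20130$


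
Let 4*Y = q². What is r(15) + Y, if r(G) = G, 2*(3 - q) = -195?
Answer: 40641/16 ≈ 2540.1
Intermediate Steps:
q = 201/2 (q = 3 - ½*(-195) = 3 + 195/2 = 201/2 ≈ 100.50)
Y = 40401/16 (Y = (201/2)²/4 = (¼)*(40401/4) = 40401/16 ≈ 2525.1)
r(15) + Y = 15 + 40401/16 = 40641/16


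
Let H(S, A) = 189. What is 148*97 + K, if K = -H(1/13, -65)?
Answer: 14167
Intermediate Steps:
K = -189 (K = -1*189 = -189)
148*97 + K = 148*97 - 189 = 14356 - 189 = 14167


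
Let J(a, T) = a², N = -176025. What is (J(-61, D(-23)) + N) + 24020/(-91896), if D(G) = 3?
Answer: -3958518101/22974 ≈ -1.7230e+5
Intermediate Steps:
(J(-61, D(-23)) + N) + 24020/(-91896) = ((-61)² - 176025) + 24020/(-91896) = (3721 - 176025) + 24020*(-1/91896) = -172304 - 6005/22974 = -3958518101/22974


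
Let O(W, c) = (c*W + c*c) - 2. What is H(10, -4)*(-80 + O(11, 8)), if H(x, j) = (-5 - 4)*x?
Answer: -6300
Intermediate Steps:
H(x, j) = -9*x
O(W, c) = -2 + c**2 + W*c (O(W, c) = (W*c + c**2) - 2 = (c**2 + W*c) - 2 = -2 + c**2 + W*c)
H(10, -4)*(-80 + O(11, 8)) = (-9*10)*(-80 + (-2 + 8**2 + 11*8)) = -90*(-80 + (-2 + 64 + 88)) = -90*(-80 + 150) = -90*70 = -6300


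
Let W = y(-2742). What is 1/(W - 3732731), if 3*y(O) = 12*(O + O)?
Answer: -1/3754667 ≈ -2.6634e-7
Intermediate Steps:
y(O) = 8*O (y(O) = (12*(O + O))/3 = (12*(2*O))/3 = (24*O)/3 = 8*O)
W = -21936 (W = 8*(-2742) = -21936)
1/(W - 3732731) = 1/(-21936 - 3732731) = 1/(-3754667) = -1/3754667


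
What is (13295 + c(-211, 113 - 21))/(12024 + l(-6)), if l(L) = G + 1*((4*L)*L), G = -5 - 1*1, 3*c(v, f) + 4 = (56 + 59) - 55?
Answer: 39941/36486 ≈ 1.0947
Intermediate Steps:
c(v, f) = 56/3 (c(v, f) = -4/3 + ((56 + 59) - 55)/3 = -4/3 + (115 - 55)/3 = -4/3 + (⅓)*60 = -4/3 + 20 = 56/3)
G = -6 (G = -5 - 1 = -6)
l(L) = -6 + 4*L² (l(L) = -6 + 1*((4*L)*L) = -6 + 1*(4*L²) = -6 + 4*L²)
(13295 + c(-211, 113 - 21))/(12024 + l(-6)) = (13295 + 56/3)/(12024 + (-6 + 4*(-6)²)) = 39941/(3*(12024 + (-6 + 4*36))) = 39941/(3*(12024 + (-6 + 144))) = 39941/(3*(12024 + 138)) = (39941/3)/12162 = (39941/3)*(1/12162) = 39941/36486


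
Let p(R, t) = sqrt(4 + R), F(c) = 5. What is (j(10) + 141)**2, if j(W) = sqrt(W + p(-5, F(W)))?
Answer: (141 + sqrt(10 + I))**2 ≈ 20784.0 + 45.53*I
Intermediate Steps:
j(W) = sqrt(I + W) (j(W) = sqrt(W + sqrt(4 - 5)) = sqrt(W + sqrt(-1)) = sqrt(W + I) = sqrt(I + W))
(j(10) + 141)**2 = (sqrt(I + 10) + 141)**2 = (sqrt(10 + I) + 141)**2 = (141 + sqrt(10 + I))**2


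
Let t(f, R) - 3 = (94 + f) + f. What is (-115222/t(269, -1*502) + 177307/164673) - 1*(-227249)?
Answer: 23743965493934/104567355 ≈ 2.2707e+5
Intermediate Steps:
t(f, R) = 97 + 2*f (t(f, R) = 3 + ((94 + f) + f) = 3 + (94 + 2*f) = 97 + 2*f)
(-115222/t(269, -1*502) + 177307/164673) - 1*(-227249) = (-115222/(97 + 2*269) + 177307/164673) - 1*(-227249) = (-115222/(97 + 538) + 177307*(1/164673)) + 227249 = (-115222/635 + 177307/164673) + 227249 = -18861362461/104567355 + 227249 = 23743965493934/104567355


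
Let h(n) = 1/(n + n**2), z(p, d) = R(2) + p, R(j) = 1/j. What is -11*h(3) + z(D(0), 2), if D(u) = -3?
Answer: -41/12 ≈ -3.4167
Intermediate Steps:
R(j) = 1/j
z(p, d) = 1/2 + p
-11*h(3) + z(D(0), 2) = -11/(3*(1 + 3)) + (1/2 - 3) = -11/(3*4) - 5/2 = -11*1/12 - 5/2 = -11/12 - 5/2 = -41/12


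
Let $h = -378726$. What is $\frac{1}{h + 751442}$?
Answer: $\frac{1}{372716} \approx 2.683 \cdot 10^{-6}$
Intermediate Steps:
$\frac{1}{h + 751442} = \frac{1}{-378726 + 751442} = \frac{1}{372716}$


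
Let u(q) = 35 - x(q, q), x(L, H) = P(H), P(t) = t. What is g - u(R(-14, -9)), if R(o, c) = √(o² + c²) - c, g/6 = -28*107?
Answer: -18002 + √277 ≈ -17985.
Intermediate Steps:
x(L, H) = H
g = -17976 (g = 6*(-28*107) = 6*(-2996) = -17976)
R(o, c) = √(c² + o²) - c
u(q) = 35 - q
g - u(R(-14, -9)) = -17976 - (35 - (√((-9)² + (-14)²) - 1*(-9))) = -17976 - (35 - (√(81 + 196) + 9)) = -17976 - (35 - (√277 + 9)) = -17976 - (35 - (9 + √277)) = -17976 - (35 + (-9 - √277)) = -17976 - (26 - √277) = -17976 + (-26 + √277) = -18002 + √277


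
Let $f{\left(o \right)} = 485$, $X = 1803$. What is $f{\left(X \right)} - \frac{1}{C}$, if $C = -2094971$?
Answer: $\frac{1016060936}{2094971} \approx 485.0$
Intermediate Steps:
$f{\left(X \right)} - \frac{1}{C} = 485 - \frac{1}{-2094971} = 485 - - \frac{1}{2094971} = 485 + \frac{1}{2094971} = \frac{1016060936}{2094971}$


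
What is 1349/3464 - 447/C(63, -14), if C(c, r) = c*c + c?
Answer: 162115/581952 ≈ 0.27857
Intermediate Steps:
C(c, r) = c + c² (C(c, r) = c² + c = c + c²)
1349/3464 - 447/C(63, -14) = 1349/3464 - 447*1/(63*(1 + 63)) = 1349*(1/3464) - 447/(63*64) = 1349/3464 - 447/4032 = 1349/3464 - 447*1/4032 = 1349/3464 - 149/1344 = 162115/581952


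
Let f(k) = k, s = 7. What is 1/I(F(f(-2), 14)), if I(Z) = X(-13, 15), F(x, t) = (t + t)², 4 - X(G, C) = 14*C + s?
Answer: -1/213 ≈ -0.0046948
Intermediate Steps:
X(G, C) = -3 - 14*C (X(G, C) = 4 - (14*C + 7) = 4 - (7 + 14*C) = 4 + (-7 - 14*C) = -3 - 14*C)
F(x, t) = 4*t² (F(x, t) = (2*t)² = 4*t²)
I(Z) = -213 (I(Z) = -3 - 14*15 = -3 - 210 = -213)
1/I(F(f(-2), 14)) = 1/(-213) = -1/213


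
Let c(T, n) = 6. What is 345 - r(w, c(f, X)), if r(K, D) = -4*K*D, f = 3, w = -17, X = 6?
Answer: -63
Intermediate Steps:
r(K, D) = -4*D*K
345 - r(w, c(f, X)) = 345 - (-4)*6*(-17) = 345 - 1*408 = 345 - 408 = -63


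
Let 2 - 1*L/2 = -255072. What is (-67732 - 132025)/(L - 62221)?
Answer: -199757/447927 ≈ -0.44596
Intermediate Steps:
L = 510148 (L = 4 - 2*(-255072) = 4 + 510144 = 510148)
(-67732 - 132025)/(L - 62221) = (-67732 - 132025)/(510148 - 62221) = -199757/447927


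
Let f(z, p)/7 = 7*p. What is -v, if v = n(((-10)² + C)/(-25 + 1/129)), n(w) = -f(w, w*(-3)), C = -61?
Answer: 56889/248 ≈ 229.39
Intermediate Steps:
f(z, p) = 49*p (f(z, p) = 7*(7*p) = 49*p)
n(w) = 147*w (n(w) = -49*w*(-3) = -49*(-3*w) = -(-147)*w = 147*w)
v = -56889/248 (v = 147*(((-10)² - 61)/(-25 + 1/129)) = 147*((100 - 61)/(-25 + 1/129)) = 147*(39/(-3224/129)) = 147*(39*(-129/3224)) = 147*(-387/248) = -56889/248 ≈ -229.39)
-v = -1*(-56889/248) = 56889/248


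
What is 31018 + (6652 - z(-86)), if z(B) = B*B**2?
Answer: 673726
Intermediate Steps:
z(B) = B**3
31018 + (6652 - z(-86)) = 31018 + (6652 - 1*(-86)**3) = 31018 + (6652 - 1*(-636056)) = 31018 + (6652 + 636056) = 31018 + 642708 = 673726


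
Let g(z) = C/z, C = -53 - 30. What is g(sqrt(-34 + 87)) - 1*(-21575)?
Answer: 21575 - 83*sqrt(53)/53 ≈ 21564.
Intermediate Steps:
C = -83
g(z) = -83/z
g(sqrt(-34 + 87)) - 1*(-21575) = -83/sqrt(-34 + 87) - 1*(-21575) = -83*sqrt(53)/53 + 21575 = 21575 - 83*sqrt(53)/53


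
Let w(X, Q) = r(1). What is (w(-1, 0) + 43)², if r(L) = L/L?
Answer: 1936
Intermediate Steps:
r(L) = 1
w(X, Q) = 1
(w(-1, 0) + 43)² = (1 + 43)² = 44² = 1936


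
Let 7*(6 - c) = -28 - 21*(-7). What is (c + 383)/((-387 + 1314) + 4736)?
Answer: 372/5663 ≈ 0.065690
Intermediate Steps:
c = -11 (c = 6 - (-28 - 21*(-7))/7 = 6 - (-28 + 147)/7 = 6 - 1/7*119 = 6 - 17 = -11)
(c + 383)/((-387 + 1314) + 4736) = (-11 + 383)/((-387 + 1314) + 4736) = 372/(927 + 4736) = 372/5663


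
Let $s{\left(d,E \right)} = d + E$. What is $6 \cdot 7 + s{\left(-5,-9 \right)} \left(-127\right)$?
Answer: $1820$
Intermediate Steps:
$s{\left(d,E \right)} = E + d$
$6 \cdot 7 + s{\left(-5,-9 \right)} \left(-127\right) = 6 \cdot 7 + \left(-9 - 5\right) \left(-127\right) = 42 - -1778 = 42 + 1778 = 1820$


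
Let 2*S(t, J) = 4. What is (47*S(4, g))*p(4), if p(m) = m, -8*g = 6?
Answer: 376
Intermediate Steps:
g = -3/4 (g = -1/8*6 = -3/4 ≈ -0.75000)
S(t, J) = 2 (S(t, J) = (1/2)*4 = 2)
(47*S(4, g))*p(4) = (47*2)*4 = 94*4 = 376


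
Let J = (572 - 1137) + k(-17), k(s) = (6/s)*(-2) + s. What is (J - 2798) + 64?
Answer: -56360/17 ≈ -3315.3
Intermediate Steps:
k(s) = s - 12/s (k(s) = -12/s + s = s - 12/s)
J = -9882/17 (J = (572 - 1137) + (-17 - 12/(-17)) = -565 + (-17 - 12*(-1/17)) = -565 + (-17 + 12/17) = -565 - 277/17 = -9882/17 ≈ -581.29)
(J - 2798) + 64 = (-9882/17 - 2798) + 64 = -57448/17 + 64 = -56360/17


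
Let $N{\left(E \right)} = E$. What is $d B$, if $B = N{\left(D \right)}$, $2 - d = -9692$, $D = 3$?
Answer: $29082$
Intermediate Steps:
$d = 9694$ ($d = 2 - -9692 = 2 + 9692 = 9694$)
$B = 3$
$d B = 9694 \cdot 3 = 29082$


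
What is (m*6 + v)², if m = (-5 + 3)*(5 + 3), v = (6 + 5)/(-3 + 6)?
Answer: 76729/9 ≈ 8525.4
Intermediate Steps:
v = 11/3 ≈ 3.6667
m = -16 (m = -2*8 = -16)
(m*6 + v)² = (-16*6 + 11/3)² = (-96 + 11/3)² = (-277/3)² = 76729/9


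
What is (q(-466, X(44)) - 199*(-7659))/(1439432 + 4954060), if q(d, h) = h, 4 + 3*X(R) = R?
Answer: 653209/2740068 ≈ 0.23839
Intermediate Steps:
X(R) = -4/3 + R/3
(q(-466, X(44)) - 199*(-7659))/(1439432 + 4954060) = ((-4/3 + (⅓)*44) - 199*(-7659))/(1439432 + 4954060) = ((-4/3 + 44/3) + 1524141)/6393492 = (40/3 + 1524141)*(1/6393492) = (4572463/3)*(1/6393492) = 653209/2740068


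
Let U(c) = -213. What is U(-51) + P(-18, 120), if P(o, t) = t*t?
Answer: 14187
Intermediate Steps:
P(o, t) = t²
U(-51) + P(-18, 120) = -213 + 120² = -213 + 14400 = 14187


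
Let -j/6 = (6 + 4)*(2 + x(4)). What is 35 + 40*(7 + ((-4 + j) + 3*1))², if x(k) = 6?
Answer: 8987075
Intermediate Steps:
j = -480 (j = -6*(6 + 4)*(2 + 6) = -60*8 = -6*80 = -480)
35 + 40*(7 + ((-4 + j) + 3*1))² = 35 + 40*(7 + ((-4 - 480) + 3*1))² = 35 + 40*(7 + (-484 + 3))² = 35 + 40*(7 - 481)² = 35 + 40*(-474)² = 35 + 40*224676 = 35 + 8987040 = 8987075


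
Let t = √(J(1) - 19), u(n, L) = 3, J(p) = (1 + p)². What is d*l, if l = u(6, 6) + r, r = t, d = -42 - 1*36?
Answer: -234 - 78*I*√15 ≈ -234.0 - 302.09*I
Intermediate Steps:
d = -78 (d = -42 - 36 = -78)
t = I*√15 (t = √((1 + 1)² - 19) = √(2² - 19) = √(4 - 19) = √(-15) = I*√15 ≈ 3.873*I)
r = I*√15 ≈ 3.873*I
l = 3 + I*√15 ≈ 3.0 + 3.873*I
d*l = -78*(3 + I*√15) = -234 - 78*I*√15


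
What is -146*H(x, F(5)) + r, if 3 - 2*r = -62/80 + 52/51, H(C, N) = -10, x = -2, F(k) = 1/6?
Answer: 5962421/4080 ≈ 1461.4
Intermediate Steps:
F(k) = 1/6
r = 5621/4080 (r = 3/2 - (-62/80 + 52/51)/2 = 3/2 - (-62*1/80 + 52*(1/51))/2 = 3/2 - (-31/40 + 52/51)/2 = 3/2 - 1/2*499/2040 = 3/2 - 499/4080 = 5621/4080 ≈ 1.3777)
-146*H(x, F(5)) + r = -146*(-10) + 5621/4080 = 1460 + 5621/4080 = 5962421/4080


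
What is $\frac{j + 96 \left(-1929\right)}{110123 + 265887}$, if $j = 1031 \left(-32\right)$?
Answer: $- \frac{109088}{188005} \approx -0.58024$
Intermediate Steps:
$j = -32992$
$\frac{j + 96 \left(-1929\right)}{110123 + 265887} = \frac{-32992 + 96 \left(-1929\right)}{110123 + 265887} = \frac{-32992 - 185184}{376010} = \left(-218176\right) \frac{1}{376010} = - \frac{109088}{188005}$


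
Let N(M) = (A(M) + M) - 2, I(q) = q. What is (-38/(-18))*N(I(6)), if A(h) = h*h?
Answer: 760/9 ≈ 84.444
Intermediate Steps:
A(h) = h²
N(M) = -2 + M + M² (N(M) = (M² + M) - 2 = (M + M²) - 2 = -2 + M + M²)
(-38/(-18))*N(I(6)) = (-38/(-18))*(-2 + 6 + 6²) = (-38*(-1/18))*(-2 + 6 + 36) = (19/9)*40 = 760/9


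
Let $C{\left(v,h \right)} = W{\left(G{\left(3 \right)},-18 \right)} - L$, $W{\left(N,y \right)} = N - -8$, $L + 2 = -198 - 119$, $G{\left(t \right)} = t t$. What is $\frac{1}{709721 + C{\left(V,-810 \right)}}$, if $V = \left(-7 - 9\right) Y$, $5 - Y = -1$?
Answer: $\frac{1}{710057} \approx 1.4083 \cdot 10^{-6}$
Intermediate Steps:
$G{\left(t \right)} = t^{2}$
$L = -319$ ($L = -2 - 317 = -319$)
$Y = 6$ ($Y = 5 - -1 = 5 + 1 = 6$)
$W{\left(N,y \right)} = 8 + N$ ($W{\left(N,y \right)} = N + 8 = 8 + N$)
$V = -96$ ($V = \left(-7 - 9\right) 6 = \left(-16\right) 6 = -96$)
$C{\left(v,h \right)} = 336$ ($C{\left(v,h \right)} = \left(8 + 3^{2}\right) - -319 = \left(8 + 9\right) + 319 = 17 + 319 = 336$)
$\frac{1}{709721 + C{\left(V,-810 \right)}} = \frac{1}{709721 + 336} = \frac{1}{710057}$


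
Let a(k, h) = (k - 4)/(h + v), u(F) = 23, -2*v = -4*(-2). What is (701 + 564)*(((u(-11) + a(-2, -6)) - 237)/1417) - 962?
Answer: -1633105/1417 ≈ -1152.5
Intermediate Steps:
v = -4 (v = -(-2)*(-2) = -½*8 = -4)
a(k, h) = (-4 + k)/(-4 + h) (a(k, h) = (k - 4)/(h - 4) = (-4 + k)/(-4 + h))
(701 + 564)*(((u(-11) + a(-2, -6)) - 237)/1417) - 962 = (701 + 564)*(((23 + (-4 - 2)/(-4 - 6)) - 237)/1417) - 962 = 1265*(((23 - 6/(-10)) - 237)*(1/1417)) - 962 = 1265*(((23 - ⅒*(-6)) - 237)*(1/1417)) - 962 = 1265*(((23 + ⅗) - 237)*(1/1417)) - 962 = 1265*((118/5 - 237)*(1/1417)) - 962 = 1265*(-1067/5*1/1417) - 962 = 1265*(-1067/7085) - 962 = -269951/1417 - 962 = -1633105/1417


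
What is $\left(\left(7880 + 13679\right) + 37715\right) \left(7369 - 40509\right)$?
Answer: $-1964340360$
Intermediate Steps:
$\left(\left(7880 + 13679\right) + 37715\right) \left(7369 - 40509\right) = \left(21559 + 37715\right) \left(-33140\right) = 59274 \left(-33140\right) = -1964340360$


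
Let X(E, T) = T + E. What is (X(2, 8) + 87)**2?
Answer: 9409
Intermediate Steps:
X(E, T) = E + T
(X(2, 8) + 87)**2 = ((2 + 8) + 87)**2 = (10 + 87)**2 = 97**2 = 9409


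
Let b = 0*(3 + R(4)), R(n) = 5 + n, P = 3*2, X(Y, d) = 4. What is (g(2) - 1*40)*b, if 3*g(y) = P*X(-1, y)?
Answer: 0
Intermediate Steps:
P = 6
g(y) = 8 (g(y) = (6*4)/3 = (1/3)*24 = 8)
b = 0 (b = 0*(3 + (5 + 4)) = 0*(3 + 9) = 0*12 = 0)
(g(2) - 1*40)*b = (8 - 1*40)*0 = (8 - 40)*0 = -32*0 = 0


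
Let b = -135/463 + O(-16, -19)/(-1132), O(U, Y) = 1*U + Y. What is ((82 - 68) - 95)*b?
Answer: 11065815/524116 ≈ 21.113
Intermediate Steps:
O(U, Y) = U + Y
b = -136615/524116 (b = -135/463 + (-16 - 19)/(-1132) = -135*1/463 - 35*(-1/1132) = -135/463 + 35/1132 = -136615/524116 ≈ -0.26066)
((82 - 68) - 95)*b = ((82 - 68) - 95)*(-136615/524116) = (14 - 95)*(-136615/524116) = -81*(-136615/524116) = 11065815/524116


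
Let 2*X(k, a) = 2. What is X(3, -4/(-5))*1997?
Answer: 1997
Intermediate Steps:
X(k, a) = 1 (X(k, a) = (½)*2 = 1)
X(3, -4/(-5))*1997 = 1*1997 = 1997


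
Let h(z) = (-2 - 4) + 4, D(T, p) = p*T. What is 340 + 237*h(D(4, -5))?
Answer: -134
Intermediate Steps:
D(T, p) = T*p
h(z) = -2 (h(z) = -6 + 4 = -2)
340 + 237*h(D(4, -5)) = 340 + 237*(-2) = 340 - 474 = -134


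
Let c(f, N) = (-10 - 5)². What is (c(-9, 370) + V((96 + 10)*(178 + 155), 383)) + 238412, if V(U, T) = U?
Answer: 273935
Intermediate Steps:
c(f, N) = 225 (c(f, N) = (-15)² = 225)
(c(-9, 370) + V((96 + 10)*(178 + 155), 383)) + 238412 = (225 + (96 + 10)*(178 + 155)) + 238412 = (225 + 106*333) + 238412 = (225 + 35298) + 238412 = 35523 + 238412 = 273935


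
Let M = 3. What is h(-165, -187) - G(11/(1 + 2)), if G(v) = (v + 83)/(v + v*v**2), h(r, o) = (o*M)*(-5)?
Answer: 30837/11 ≈ 2803.4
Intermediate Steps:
h(r, o) = -15*o (h(r, o) = (o*3)*(-5) = (3*o)*(-5) = -15*o)
G(v) = (83 + v)/(v + v**3)
h(-165, -187) - G(11/(1 + 2)) = -15*(-187) - (83 + 11/(1 + 2))/(11/(1 + 2) + (11/(1 + 2))**3) = 2805 - (83 + 11/3)/(11/3 + (11/3)**3) = 2805 - 260/((11/3 + 1331/27)*3) = 2805 - 260/(1430/27*3) = 2805 - 27*260/(1430*3) = 2805 - 1*18/11 = 2805 - 18/11 = 30837/11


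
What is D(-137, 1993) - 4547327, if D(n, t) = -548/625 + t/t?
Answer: -2842079298/625 ≈ -4.5473e+6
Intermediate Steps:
D(n, t) = 77/625 (D(n, t) = -548*1/625 + 1 = -548/625 + 1 = 77/625)
D(-137, 1993) - 4547327 = 77/625 - 4547327 = -2842079298/625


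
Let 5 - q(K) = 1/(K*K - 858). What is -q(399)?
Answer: -791714/158343 ≈ -5.0000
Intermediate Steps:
q(K) = 5 - 1/(-858 + K²) (q(K) = 5 - 1/(K*K - 858) = 5 - 1/(K² - 858) = 5 - 1/(-858 + K²))
-q(399) = -(-4291 + 5*399²)/(-858 + 399²) = -(-4291 + 5*159201)/(-858 + 159201) = -(-4291 + 796005)/158343 = -791714/158343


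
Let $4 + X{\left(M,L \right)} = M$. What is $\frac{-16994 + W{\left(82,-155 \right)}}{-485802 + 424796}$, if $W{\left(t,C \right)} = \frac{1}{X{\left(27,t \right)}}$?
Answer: $\frac{390861}{1403138} \approx 0.27856$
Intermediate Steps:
$X{\left(M,L \right)} = -4 + M$
$W{\left(t,C \right)} = \frac{1}{23}$ ($W{\left(t,C \right)} = \frac{1}{-4 + 27} = \frac{1}{23}$)
$\frac{-16994 + W{\left(82,-155 \right)}}{-485802 + 424796} = \frac{-16994 + \frac{1}{23}}{-485802 + 424796} = - \frac{390861}{23 \left(-61006\right)} = \left(- \frac{390861}{23}\right) \left(- \frac{1}{61006}\right) = \frac{390861}{1403138}$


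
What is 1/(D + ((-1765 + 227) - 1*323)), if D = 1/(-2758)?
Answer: -2758/5132639 ≈ -0.00053735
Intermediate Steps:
D = -1/2758 ≈ -0.00036258
1/(D + ((-1765 + 227) - 1*323)) = 1/(-1/2758 + ((-1765 + 227) - 1*323)) = 1/(-1/2758 + (-1538 - 323)) = 1/(-1/2758 - 1861) = 1/(-5132639/2758) = -2758/5132639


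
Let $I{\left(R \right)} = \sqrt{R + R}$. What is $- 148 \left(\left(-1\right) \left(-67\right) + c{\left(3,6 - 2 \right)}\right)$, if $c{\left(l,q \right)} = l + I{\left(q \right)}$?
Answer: $-10360 - 296 \sqrt{2} \approx -10779.0$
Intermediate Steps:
$I{\left(R \right)} = \sqrt{2} \sqrt{R}$ ($I{\left(R \right)} = \sqrt{2 R} = \sqrt{2} \sqrt{R}$)
$c{\left(l,q \right)} = l + \sqrt{2} \sqrt{q}$
$- 148 \left(\left(-1\right) \left(-67\right) + c{\left(3,6 - 2 \right)}\right) = - 148 \left(\left(-1\right) \left(-67\right) + \left(3 + \sqrt{2} \sqrt{6 - 2}\right)\right) = - 148 \left(67 + \left(3 + \sqrt{2} \sqrt{6 - 2}\right)\right) = - 148 \left(67 + \left(3 + \sqrt{2} \sqrt{4}\right)\right) = - 148 \left(67 + \left(3 + \sqrt{2} \cdot 2\right)\right) = - 148 \left(67 + \left(3 + 2 \sqrt{2}\right)\right) = - 148 \left(70 + 2 \sqrt{2}\right) = -10360 - 296 \sqrt{2}$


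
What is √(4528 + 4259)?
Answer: √8787 ≈ 93.739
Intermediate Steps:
√(4528 + 4259) = √8787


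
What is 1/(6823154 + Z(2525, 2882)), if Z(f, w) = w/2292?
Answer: 1146/7819335925 ≈ 1.4656e-7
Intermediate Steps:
Z(f, w) = w/2292 (Z(f, w) = w*(1/2292) = w/2292)
1/(6823154 + Z(2525, 2882)) = 1/(6823154 + (1/2292)*2882) = 1/(6823154 + 1441/1146) = 1/(7819335925/1146) = 1146/7819335925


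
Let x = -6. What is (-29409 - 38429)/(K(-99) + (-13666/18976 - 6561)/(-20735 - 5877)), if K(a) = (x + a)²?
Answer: -17128732473728/2783815840001 ≈ -6.1530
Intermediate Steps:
K(a) = (-6 + a)²
(-29409 - 38429)/(K(-99) + (-13666/18976 - 6561)/(-20735 - 5877)) = (-29409 - 38429)/((-6 - 99)² + (-13666/18976 - 6561)/(-20735 - 5877)) = -67838/((-105)² + (-13666*1/18976 - 6561)/(-26612)) = -67838/(11025 + (-6833/9488 - 6561)*(-1/26612)) = -67838/(11025 - 62257601/9488*(-1/26612)) = -67838/(11025 + 62257601/252494656) = -67838/2783815840001/252494656 = -67838*252494656/2783815840001 = -17128732473728/2783815840001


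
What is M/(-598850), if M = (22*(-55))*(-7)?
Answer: -121/8555 ≈ -0.014144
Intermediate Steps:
M = 8470 (M = -1210*(-7) = 8470)
M/(-598850) = 8470/(-598850) = 8470*(-1/598850) = -121/8555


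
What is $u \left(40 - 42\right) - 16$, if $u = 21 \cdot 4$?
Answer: $-184$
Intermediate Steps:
$u = 84$
$u \left(40 - 42\right) - 16 = 84 \left(40 - 42\right) - 16 = 84 \left(-2\right) - 16 = -168 - 16 = -184$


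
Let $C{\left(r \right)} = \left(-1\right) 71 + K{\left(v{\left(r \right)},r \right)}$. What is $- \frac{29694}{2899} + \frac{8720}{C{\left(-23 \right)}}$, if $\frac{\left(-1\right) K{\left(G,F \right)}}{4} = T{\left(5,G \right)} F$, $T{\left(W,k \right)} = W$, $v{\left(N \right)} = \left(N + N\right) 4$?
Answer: $\frac{13728314}{1127711} \approx 12.174$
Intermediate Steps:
$v{\left(N \right)} = 8 N$ ($v{\left(N \right)} = 2 N 4 = 8 N$)
$K{\left(G,F \right)} = - 20 F$ ($K{\left(G,F \right)} = - 4 \cdot 5 F = - 20 F$)
$C{\left(r \right)} = -71 - 20 r$ ($C{\left(r \right)} = \left(-1\right) 71 - 20 r = -71 - 20 r$)
$- \frac{29694}{2899} + \frac{8720}{C{\left(-23 \right)}} = - \frac{29694}{2899} + \frac{8720}{-71 - -460} = \left(-29694\right) \frac{1}{2899} + \frac{8720}{-71 + 460} = - \frac{29694}{2899} + \frac{8720}{389} = \frac{13728314}{1127711}$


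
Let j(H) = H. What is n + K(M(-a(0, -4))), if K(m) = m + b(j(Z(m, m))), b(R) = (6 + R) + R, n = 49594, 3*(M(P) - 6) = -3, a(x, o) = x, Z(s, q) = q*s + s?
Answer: 49665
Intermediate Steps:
Z(s, q) = s + q*s
M(P) = 5 (M(P) = 6 + (⅓)*(-3) = 6 - 1 = 5)
b(R) = 6 + 2*R
K(m) = 6 + m + 2*m*(1 + m) (K(m) = m + (6 + 2*(m*(1 + m))) = m + (6 + 2*m*(1 + m)) = 6 + m + 2*m*(1 + m))
n + K(M(-a(0, -4))) = 49594 + (6 + 5 + 2*5*(1 + 5)) = 49594 + (6 + 5 + 2*5*6) = 49594 + (6 + 5 + 60) = 49594 + 71 = 49665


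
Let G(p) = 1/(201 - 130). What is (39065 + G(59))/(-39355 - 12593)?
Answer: -693404/922077 ≈ -0.75200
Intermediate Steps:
G(p) = 1/71
(39065 + G(59))/(-39355 - 12593) = (39065 + 1/71)/(-39355 - 12593) = (2773616/71)/(-51948) = (2773616/71)*(-1/51948) = -693404/922077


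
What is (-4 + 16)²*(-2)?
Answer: -288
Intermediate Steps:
(-4 + 16)²*(-2) = 12²*(-2) = 144*(-2) = -288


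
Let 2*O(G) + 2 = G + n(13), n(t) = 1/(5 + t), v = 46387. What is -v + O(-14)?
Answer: -1670219/36 ≈ -46395.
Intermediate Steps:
O(G) = -35/36 + G/2 (O(G) = -1 + (G + 1/(5 + 13))/2 = -1 + (G + 1/18)/2 = -1 + (1/18 + G)/2 = -1 + (1/36 + G/2) = -35/36 + G/2)
-v + O(-14) = -1*46387 + (-35/36 + (½)*(-14)) = -46387 + (-35/36 - 7) = -46387 - 287/36 = -1670219/36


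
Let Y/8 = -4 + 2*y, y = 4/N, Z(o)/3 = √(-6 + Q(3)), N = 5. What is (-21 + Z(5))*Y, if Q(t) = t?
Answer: 2016/5 - 288*I*√3/5 ≈ 403.2 - 99.766*I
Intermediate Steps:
Z(o) = 3*I*√3 (Z(o) = 3*√(-6 + 3) = 3*√(-3) = 3*(I*√3) = 3*I*√3)
y = ⅘ (y = 4/5 = 4*(⅕) = ⅘ ≈ 0.80000)
Y = -96/5 (Y = 8*(-4 + 2*(⅘)) = 8*(-4 + 8/5) = 8*(-12/5) = -96/5 ≈ -19.200)
(-21 + Z(5))*Y = (-21 + 3*I*√3)*(-96/5) = 2016/5 - 288*I*√3/5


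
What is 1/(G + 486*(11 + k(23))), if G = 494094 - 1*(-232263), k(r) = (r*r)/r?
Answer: 1/742881 ≈ 1.3461e-6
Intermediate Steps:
k(r) = r (k(r) = r²/r = r)
G = 726357 (G = 494094 + 232263 = 726357)
1/(G + 486*(11 + k(23))) = 1/(726357 + 486*(11 + 23)) = 1/(726357 + 486*34) = 1/(726357 + 16524) = 1/742881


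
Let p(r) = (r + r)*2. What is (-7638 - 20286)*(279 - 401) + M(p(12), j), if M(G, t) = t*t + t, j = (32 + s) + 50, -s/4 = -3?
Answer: 3415658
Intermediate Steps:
s = 12 (s = -4*(-3) = 12)
j = 94 (j = (32 + 12) + 50 = 44 + 50 = 94)
p(r) = 4*r (p(r) = (2*r)*2 = 4*r)
M(G, t) = t + t² (M(G, t) = t² + t = t + t²)
(-7638 - 20286)*(279 - 401) + M(p(12), j) = (-7638 - 20286)*(279 - 401) + 94*(1 + 94) = -27924*(-122) + 94*95 = 3406728 + 8930 = 3415658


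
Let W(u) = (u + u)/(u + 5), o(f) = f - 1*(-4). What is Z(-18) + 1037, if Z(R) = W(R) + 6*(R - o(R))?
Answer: 13205/13 ≈ 1015.8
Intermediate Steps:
o(f) = 4 + f (o(f) = f + 4 = 4 + f)
W(u) = 2*u/(5 + u) (W(u) = (2*u)/(5 + u) = 2*u/(5 + u))
Z(R) = -24 + 2*R/(5 + R) (Z(R) = 2*R/(5 + R) + 6*(R - (4 + R)) = 2*R/(5 + R) + 6*(R + (-4 - R)) = 2*R/(5 + R) + 6*(-4) = 2*R/(5 + R) - 24 = -24 + 2*R/(5 + R))
Z(-18) + 1037 = 2*(-60 - 11*(-18))/(5 - 18) + 1037 = 2*(-60 + 198)/(-13) + 1037 = 2*(-1/13)*138 + 1037 = -276/13 + 1037 = 13205/13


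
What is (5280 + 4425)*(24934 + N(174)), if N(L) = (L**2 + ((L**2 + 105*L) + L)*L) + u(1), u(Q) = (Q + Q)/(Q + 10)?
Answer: 910885989360/11 ≈ 8.2808e+10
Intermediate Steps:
u(Q) = 2*Q/(10 + Q) (u(Q) = (2*Q)/(10 + Q) = 2*Q/(10 + Q))
N(L) = 2/11 + L**2 + L*(L**2 + 106*L) (N(L) = (L**2 + ((L**2 + 105*L) + L)*L) + 2*1/(10 + 1) = (L**2 + (L**2 + 106*L)*L) + 2*1/11 = (L**2 + L*(L**2 + 106*L)) + 2*1*(1/11) = (L**2 + L*(L**2 + 106*L)) + 2/11 = 2/11 + L**2 + L*(L**2 + 106*L))
(5280 + 4425)*(24934 + N(174)) = (5280 + 4425)*(24934 + (2/11 + 174**3 + 107*174**2)) = 9705*(24934 + (2/11 + 5268024 + 107*30276)) = 9705*(24934 + (2/11 + 5268024 + 3239532)) = 9705*(24934 + 93583118/11) = 9705*(93857392/11) = 910885989360/11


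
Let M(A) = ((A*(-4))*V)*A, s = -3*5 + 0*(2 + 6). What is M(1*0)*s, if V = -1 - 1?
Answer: 0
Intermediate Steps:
s = -15 (s = -15 + 0*8 = -15 + 0 = -15)
V = -2
M(A) = 8*A² (M(A) = ((A*(-4))*(-2))*A = (-4*A*(-2))*A = (8*A)*A = 8*A²)
M(1*0)*s = (8*(1*0)²)*(-15) = (8*0²)*(-15) = (8*0)*(-15) = 0*(-15) = 0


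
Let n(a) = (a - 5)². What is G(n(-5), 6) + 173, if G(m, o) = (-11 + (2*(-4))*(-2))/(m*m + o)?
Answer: 1731043/10006 ≈ 173.00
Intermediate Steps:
n(a) = (-5 + a)²
G(m, o) = 5/(o + m²) (G(m, o) = (-11 - 8*(-2))/(m² + o) = (-11 + 16)/(o + m²) = 5/(o + m²))
G(n(-5), 6) + 173 = 5/(6 + ((-5 - 5)²)²) + 173 = 5/(6 + ((-10)²)²) + 173 = 5/(6 + 100²) + 173 = 5/(6 + 10000) + 173 = 5/10006 + 173 = 1731043/10006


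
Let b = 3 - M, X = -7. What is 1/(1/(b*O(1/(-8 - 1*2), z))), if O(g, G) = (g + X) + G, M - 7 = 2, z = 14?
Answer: -207/5 ≈ -41.400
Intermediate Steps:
M = 9 (M = 7 + 2 = 9)
O(g, G) = -7 + G + g (O(g, G) = (g - 7) + G = (-7 + g) + G = -7 + G + g)
b = -6 (b = 3 - 1*9 = 3 - 9 = -6)
1/(1/(b*O(1/(-8 - 1*2), z))) = 1/(1/(-6*(-7 + 14 + 1/(-8 - 1*2)))) = 1/(1/(-6*(-7 + 14 + 1/(-8 - 2)))) = 1/(1/(-6*(-7 + 14 + 1/(-10)))) = 1/(1/(-6*(-7 + 14 - 1/10))) = 1/(1/(-6*69/10)) = 1/(1/(-207/5)) = 1/(-5/207) = -207/5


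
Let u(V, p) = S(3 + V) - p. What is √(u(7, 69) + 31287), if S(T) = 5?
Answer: √31223 ≈ 176.70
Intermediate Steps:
u(V, p) = 5 - p
√(u(7, 69) + 31287) = √((5 - 1*69) + 31287) = √((5 - 69) + 31287) = √(-64 + 31287) = √31223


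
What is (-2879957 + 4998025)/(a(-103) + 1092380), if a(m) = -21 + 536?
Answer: 2118068/1092895 ≈ 1.9380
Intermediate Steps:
a(m) = 515
(-2879957 + 4998025)/(a(-103) + 1092380) = (-2879957 + 4998025)/(515 + 1092380) = 2118068/1092895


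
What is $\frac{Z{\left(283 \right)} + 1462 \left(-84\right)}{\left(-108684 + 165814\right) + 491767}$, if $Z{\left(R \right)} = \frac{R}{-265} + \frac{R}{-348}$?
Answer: $- \frac{11325527239}{50619281340} \approx -0.22374$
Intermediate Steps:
$Z{\left(R \right)} = - \frac{613 R}{92220}$ ($Z{\left(R \right)} = R \left(- \frac{1}{265}\right) + R \left(- \frac{1}{348}\right) = - \frac{R}{265} - \frac{R}{348} = - \frac{613 R}{92220}$)
$\frac{Z{\left(283 \right)} + 1462 \left(-84\right)}{\left(-108684 + 165814\right) + 491767} = \frac{\left(- \frac{613}{92220}\right) 283 + 1462 \left(-84\right)}{\left(-108684 + 165814\right) + 491767} = \frac{- \frac{173479}{92220} - 122808}{57130 + 491767} = - \frac{11325527239}{92220 \cdot 548897} = \left(- \frac{11325527239}{92220}\right) \frac{1}{548897} = - \frac{11325527239}{50619281340}$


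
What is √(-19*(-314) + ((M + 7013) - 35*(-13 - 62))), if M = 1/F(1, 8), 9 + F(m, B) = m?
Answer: √249662/4 ≈ 124.92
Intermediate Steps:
F(m, B) = -9 + m
M = -⅛ (M = 1/(-9 + 1) = 1/(-8) = -⅛ ≈ -0.12500)
√(-19*(-314) + ((M + 7013) - 35*(-13 - 62))) = √(-19*(-314) + ((-⅛ + 7013) - 35*(-13 - 62))) = √(5966 + (56103/8 - 35*(-75))) = √(5966 + (56103/8 + 2625)) = √(5966 + 77103/8) = √(124831/8) = √249662/4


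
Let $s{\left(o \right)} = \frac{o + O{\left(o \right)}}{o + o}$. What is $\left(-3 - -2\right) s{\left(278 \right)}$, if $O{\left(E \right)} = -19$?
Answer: $- \frac{259}{556} \approx -0.46583$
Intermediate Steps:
$s{\left(o \right)} = \frac{-19 + o}{2 o}$ ($s{\left(o \right)} = \frac{o - 19}{o + o} = \frac{-19 + o}{2 o}$)
$\left(-3 - -2\right) s{\left(278 \right)} = \left(-3 - -2\right) \frac{-19 + 278}{2 \cdot 278} = \left(-3 + 2\right) \frac{1}{2} \cdot \frac{1}{278} \cdot 259 = \left(-1\right) \frac{259}{556} = - \frac{259}{556}$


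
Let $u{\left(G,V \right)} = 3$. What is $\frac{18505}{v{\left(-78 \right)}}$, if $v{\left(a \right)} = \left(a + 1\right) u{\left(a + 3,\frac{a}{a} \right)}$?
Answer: $- \frac{18505}{231} \approx -80.108$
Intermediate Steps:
$v{\left(a \right)} = 3 + 3 a$ ($v{\left(a \right)} = \left(a + 1\right) 3 = \left(1 + a\right) 3 = 3 + 3 a$)
$\frac{18505}{v{\left(-78 \right)}} = \frac{18505}{3 + 3 \left(-78\right)} = \frac{18505}{3 - 234} = \frac{18505}{-231} = 18505 \left(- \frac{1}{231}\right) = - \frac{18505}{231}$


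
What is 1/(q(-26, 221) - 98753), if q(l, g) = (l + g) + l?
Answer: -1/98584 ≈ -1.0144e-5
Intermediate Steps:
q(l, g) = g + 2*l (q(l, g) = (g + l) + l = g + 2*l)
1/(q(-26, 221) - 98753) = 1/((221 + 2*(-26)) - 98753) = 1/((221 - 52) - 98753) = 1/(169 - 98753) = 1/(-98584) = -1/98584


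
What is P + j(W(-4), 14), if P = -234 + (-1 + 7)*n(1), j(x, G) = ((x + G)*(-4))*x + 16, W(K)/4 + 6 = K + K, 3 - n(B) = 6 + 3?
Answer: -9662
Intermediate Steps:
n(B) = -6 (n(B) = 3 - (6 + 3) = 3 - 1*9 = 3 - 9 = -6)
W(K) = -24 + 8*K (W(K) = -24 + 4*(K + K) = -24 + 4*(2*K) = -24 + 8*K)
j(x, G) = 16 + x*(-4*G - 4*x) (j(x, G) = ((G + x)*(-4))*x + 16 = (-4*G - 4*x)*x + 16 = x*(-4*G - 4*x) + 16 = 16 + x*(-4*G - 4*x))
P = -270 (P = -234 + (-1 + 7)*(-6) = -234 + 6*(-6) = -234 - 36 = -270)
P + j(W(-4), 14) = -270 + (16 - 4*(-24 + 8*(-4))² - 4*14*(-24 + 8*(-4))) = -270 + (16 - 4*(-24 - 32)² - 4*14*(-24 - 32)) = -270 + (16 - 4*(-56)² - 4*14*(-56)) = -270 + (16 - 4*3136 + 3136) = -270 + (16 - 12544 + 3136) = -270 - 9392 = -9662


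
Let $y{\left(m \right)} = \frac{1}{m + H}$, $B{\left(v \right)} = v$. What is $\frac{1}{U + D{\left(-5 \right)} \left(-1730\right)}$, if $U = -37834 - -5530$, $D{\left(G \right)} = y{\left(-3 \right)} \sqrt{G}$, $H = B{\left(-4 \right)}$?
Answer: $- \frac{395724}{12787209221} - \frac{6055 i \sqrt{5}}{25574418442} \approx -3.0947 \cdot 10^{-5} - 5.2941 \cdot 10^{-7} i$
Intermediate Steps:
$H = -4$
$y{\left(m \right)} = \frac{1}{-4 + m}$ ($y{\left(m \right)} = \frac{1}{m - 4} = \frac{1}{-4 + m}$)
$D{\left(G \right)} = - \frac{\sqrt{G}}{7}$ ($D{\left(G \right)} = \frac{\sqrt{G}}{-4 - 3} = \frac{\sqrt{G}}{-7} = - \frac{\sqrt{G}}{7}$)
$U = -32304$ ($U = -37834 + 5530 = -32304$)
$\frac{1}{U + D{\left(-5 \right)} \left(-1730\right)} = \frac{1}{-32304 + - \frac{\sqrt{-5}}{7} \left(-1730\right)} = \frac{1}{-32304 + - \frac{i \sqrt{5}}{7} \left(-1730\right)} = \frac{1}{-32304 + \frac{1730 i \sqrt{5}}{7}}$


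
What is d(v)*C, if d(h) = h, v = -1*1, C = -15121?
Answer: 15121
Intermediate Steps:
v = -1
d(v)*C = -1*(-15121) = 15121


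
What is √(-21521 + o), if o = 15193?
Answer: 2*I*√1582 ≈ 79.549*I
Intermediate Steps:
√(-21521 + o) = √(-21521 + 15193) = √(-6328) = 2*I*√1582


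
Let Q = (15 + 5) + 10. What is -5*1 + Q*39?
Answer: 1165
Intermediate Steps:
Q = 30 (Q = 20 + 10 = 30)
-5*1 + Q*39 = -5*1 + 30*39 = -5 + 1170 = 1165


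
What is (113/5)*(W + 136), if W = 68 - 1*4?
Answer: 4520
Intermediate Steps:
W = 64 (W = 68 - 4 = 64)
(113/5)*(W + 136) = (113/5)*(64 + 136) = (113*(1/5))*200 = (113/5)*200 = 4520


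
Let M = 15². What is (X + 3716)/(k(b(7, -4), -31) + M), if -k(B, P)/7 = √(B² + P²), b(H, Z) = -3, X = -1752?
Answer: 88380/619 + 13748*√970/3095 ≈ 281.12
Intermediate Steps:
M = 225
k(B, P) = -7*√(B² + P²)
(X + 3716)/(k(b(7, -4), -31) + M) = (-1752 + 3716)/(-7*√((-3)² + (-31)²) + 225) = 1964/(-7*√(9 + 961) + 225) = 1964/(-7*√970 + 225) = 1964/(225 - 7*√970)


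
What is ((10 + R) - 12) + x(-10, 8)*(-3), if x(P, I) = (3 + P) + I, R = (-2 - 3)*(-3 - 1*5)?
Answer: 35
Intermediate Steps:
R = 40 (R = -5*(-3 - 5) = -5*(-8) = 40)
x(P, I) = 3 + I + P
((10 + R) - 12) + x(-10, 8)*(-3) = ((10 + 40) - 12) + (3 + 8 - 10)*(-3) = (50 - 12) + 1*(-3) = 38 - 3 = 35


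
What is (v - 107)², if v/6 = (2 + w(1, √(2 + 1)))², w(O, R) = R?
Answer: 5953 - 3120*√3 ≈ 549.00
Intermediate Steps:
v = 6*(2 + √3)² (v = 6*(2 + √(2 + 1))² = 6*(2 + √3)² ≈ 83.569)
(v - 107)² = ((42 + 24*√3) - 107)² = (-65 + 24*√3)²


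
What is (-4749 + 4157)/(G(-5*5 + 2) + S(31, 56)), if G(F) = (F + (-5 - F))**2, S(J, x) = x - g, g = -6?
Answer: -592/87 ≈ -6.8046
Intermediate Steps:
S(J, x) = 6 + x (S(J, x) = x - 1*(-6) = x + 6 = 6 + x)
G(F) = 25 (G(F) = (-5)**2 = 25)
(-4749 + 4157)/(G(-5*5 + 2) + S(31, 56)) = (-4749 + 4157)/(25 + (6 + 56)) = -592/(25 + 62) = -592/87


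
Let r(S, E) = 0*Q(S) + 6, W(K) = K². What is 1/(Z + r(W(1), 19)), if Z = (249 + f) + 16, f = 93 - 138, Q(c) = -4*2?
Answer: 1/226 ≈ 0.0044248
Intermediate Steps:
Q(c) = -8
f = -45
r(S, E) = 6 (r(S, E) = 0*(-8) + 6 = 0 + 6 = 6)
Z = 220 (Z = (249 - 45) + 16 = 204 + 16 = 220)
1/(Z + r(W(1), 19)) = 1/(220 + 6) = 1/226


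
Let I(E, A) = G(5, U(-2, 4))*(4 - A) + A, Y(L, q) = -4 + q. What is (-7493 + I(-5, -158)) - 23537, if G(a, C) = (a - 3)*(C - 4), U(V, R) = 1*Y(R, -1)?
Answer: -34104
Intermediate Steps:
U(V, R) = -5 (U(V, R) = 1*(-4 - 1) = 1*(-5) = -5)
G(a, C) = (-4 + C)*(-3 + a) (G(a, C) = (-3 + a)*(-4 + C) = (-4 + C)*(-3 + a))
I(E, A) = -72 + 19*A (I(E, A) = (12 - 4*5 - 3*(-5) - 5*5)*(4 - A) + A = (12 - 20 + 15 - 25)*(4 - A) + A = -18*(4 - A) + A = (-72 + 18*A) + A = -72 + 19*A)
(-7493 + I(-5, -158)) - 23537 = (-7493 + (-72 + 19*(-158))) - 23537 = (-7493 + (-72 - 3002)) - 23537 = (-7493 - 3074) - 23537 = -10567 - 23537 = -34104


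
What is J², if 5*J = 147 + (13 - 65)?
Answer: 361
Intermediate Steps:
J = 19 (J = (147 + (13 - 65))/5 = (147 - 52)/5 = (⅕)*95 = 19)
J² = 19² = 361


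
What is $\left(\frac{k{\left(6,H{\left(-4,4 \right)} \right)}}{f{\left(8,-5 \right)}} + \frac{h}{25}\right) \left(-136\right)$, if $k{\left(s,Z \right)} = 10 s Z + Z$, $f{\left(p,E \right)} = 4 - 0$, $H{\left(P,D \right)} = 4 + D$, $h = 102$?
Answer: $- \frac{428672}{25} \approx -17147.0$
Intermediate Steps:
$f{\left(p,E \right)} = 4$ ($f{\left(p,E \right)} = 4 + 0 = 4$)
$k{\left(s,Z \right)} = Z + 10 Z s$ ($k{\left(s,Z \right)} = 10 Z s + Z = Z + 10 Z s$)
$\left(\frac{k{\left(6,H{\left(-4,4 \right)} \right)}}{f{\left(8,-5 \right)}} + \frac{h}{25}\right) \left(-136\right) = \left(\frac{\left(4 + 4\right) \left(1 + 10 \cdot 6\right)}{4} + \frac{102}{25}\right) \left(-136\right) = \left(8 \left(1 + 60\right) \frac{1}{4} + 102 \cdot \frac{1}{25}\right) \left(-136\right) = \left(8 \cdot 61 \cdot \frac{1}{4} + \frac{102}{25}\right) \left(-136\right) = \left(488 \cdot \frac{1}{4} + \frac{102}{25}\right) \left(-136\right) = \left(122 + \frac{102}{25}\right) \left(-136\right) = \frac{3152}{25} \left(-136\right) = - \frac{428672}{25}$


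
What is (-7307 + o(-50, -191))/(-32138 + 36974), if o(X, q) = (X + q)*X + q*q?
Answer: 10306/1209 ≈ 8.5244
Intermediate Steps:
o(X, q) = q**2 + X*(X + q) (o(X, q) = X*(X + q) + q**2 = q**2 + X*(X + q))
(-7307 + o(-50, -191))/(-32138 + 36974) = (-7307 + ((-50)**2 + (-191)**2 - 50*(-191)))/(-32138 + 36974) = (-7307 + (2500 + 36481 + 9550))/4836 = (-7307 + 48531)*(1/4836) = 41224*(1/4836) = 10306/1209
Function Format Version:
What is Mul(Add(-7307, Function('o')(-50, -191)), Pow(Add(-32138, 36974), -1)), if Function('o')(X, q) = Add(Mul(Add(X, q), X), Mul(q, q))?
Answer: Rational(10306, 1209) ≈ 8.5244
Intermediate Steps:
Function('o')(X, q) = Add(Pow(q, 2), Mul(X, Add(X, q))) (Function('o')(X, q) = Add(Mul(X, Add(X, q)), Pow(q, 2)) = Add(Pow(q, 2), Mul(X, Add(X, q))))
Mul(Add(-7307, Function('o')(-50, -191)), Pow(Add(-32138, 36974), -1)) = Mul(Add(-7307, Add(Pow(-50, 2), Pow(-191, 2), Mul(-50, -191))), Pow(Add(-32138, 36974), -1)) = Mul(Add(-7307, Add(2500, 36481, 9550)), Pow(4836, -1)) = Mul(Add(-7307, 48531), Rational(1, 4836)) = Mul(41224, Rational(1, 4836)) = Rational(10306, 1209)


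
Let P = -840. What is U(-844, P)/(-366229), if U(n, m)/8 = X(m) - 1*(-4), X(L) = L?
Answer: 6688/366229 ≈ 0.018262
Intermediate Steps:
U(n, m) = 32 + 8*m (U(n, m) = 8*(m - 1*(-4)) = 8*(m + 4) = 8*(4 + m) = 32 + 8*m)
U(-844, P)/(-366229) = (32 + 8*(-840))/(-366229) = (32 - 6720)*(-1/366229) = -6688*(-1/366229) = 6688/366229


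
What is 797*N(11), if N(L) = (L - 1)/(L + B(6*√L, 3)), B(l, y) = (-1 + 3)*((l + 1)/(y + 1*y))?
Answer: 40647/38 - 7173*√11/38 ≈ 443.60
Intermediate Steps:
B(l, y) = (1 + l)/y (B(l, y) = 2*((1 + l)/(y + y)) = 2*((1 + l)/((2*y))) = 2*((1 + l)*(1/(2*y))) = 2*((1 + l)/(2*y)) = (1 + l)/y)
N(L) = (-1 + L)/(⅓ + L + 2*√L) (N(L) = (L - 1)/(L + (1 + 6*√L)/3) = (-1 + L)/(L + (1 + 6*√L)/3) = (-1 + L)/(L + (⅓ + 2*√L)) = (-1 + L)/(⅓ + L + 2*√L))
797*N(11) = 797*(3*(-1 + 11)/(1 + 3*11 + 6*√11)) = 797*(3*10/(1 + 33 + 6*√11)) = 797*(3*10/(34 + 6*√11)) = 797*(30/(34 + 6*√11)) = 23910/(34 + 6*√11)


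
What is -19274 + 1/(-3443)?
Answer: -66360383/3443 ≈ -19274.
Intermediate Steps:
-19274 + 1/(-3443) = -19274 - 1/3443 = -66360383/3443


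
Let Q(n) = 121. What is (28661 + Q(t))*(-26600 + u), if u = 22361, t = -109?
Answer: -122006898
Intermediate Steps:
(28661 + Q(t))*(-26600 + u) = (28661 + 121)*(-26600 + 22361) = 28782*(-4239) = -122006898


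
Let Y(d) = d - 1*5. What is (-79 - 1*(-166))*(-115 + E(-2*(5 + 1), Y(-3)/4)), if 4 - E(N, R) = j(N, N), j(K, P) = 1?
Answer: -9744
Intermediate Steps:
Y(d) = -5 + d (Y(d) = d - 5 = -5 + d)
E(N, R) = 3 (E(N, R) = 4 - 1*1 = 4 - 1 = 3)
(-79 - 1*(-166))*(-115 + E(-2*(5 + 1), Y(-3)/4)) = (-79 - 1*(-166))*(-115 + 3) = (-79 + 166)*(-112) = 87*(-112) = -9744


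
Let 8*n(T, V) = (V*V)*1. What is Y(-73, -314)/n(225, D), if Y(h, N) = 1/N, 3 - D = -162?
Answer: -4/4274325 ≈ -9.3582e-7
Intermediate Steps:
D = 165 (D = 3 - 1*(-162) = 3 + 162 = 165)
n(T, V) = V²/8 (n(T, V) = ((V*V)*1)/8 = (V²*1)/8 = V²/8)
Y(-73, -314)/n(225, D) = 1/((-314)*(((⅛)*165²))) = -1/(314*((⅛)*27225)) = -1/(314*27225/8) = -1/314*8/27225 = -4/4274325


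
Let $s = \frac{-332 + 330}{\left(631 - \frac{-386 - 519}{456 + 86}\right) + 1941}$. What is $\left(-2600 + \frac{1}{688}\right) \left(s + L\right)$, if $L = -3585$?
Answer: $\frac{8945464586029651}{959711152} \approx 9.321 \cdot 10^{6}$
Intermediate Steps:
$s = - \frac{1084}{1394929}$ ($s = - \frac{2}{\left(631 - - \frac{905}{542}\right) + 1941} = - \frac{2}{\left(631 + \frac{905}{542}\right) + 1941} = - \frac{2}{\frac{342907}{542} + 1941} = - \frac{2}{\frac{1394929}{542}} = \left(-2\right) \frac{542}{1394929} = - \frac{1084}{1394929} \approx -0.0007771$)
$\left(-2600 + \frac{1}{688}\right) \left(s + L\right) = \left(-2600 + \frac{1}{688}\right) \left(- \frac{1084}{1394929} - 3585\right) = \left(-2600 + \frac{1}{688}\right) \left(- \frac{5000821549}{1394929}\right) = \left(- \frac{1788799}{688}\right) \left(- \frac{5000821549}{1394929}\right) = \frac{8945464586029651}{959711152}$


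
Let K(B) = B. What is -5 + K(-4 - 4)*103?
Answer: -829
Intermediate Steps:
-5 + K(-4 - 4)*103 = -5 + (-4 - 4)*103 = -5 - 8*103 = -5 - 824 = -829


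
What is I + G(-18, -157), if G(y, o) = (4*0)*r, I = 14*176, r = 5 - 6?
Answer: 2464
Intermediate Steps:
r = -1
I = 2464
G(y, o) = 0 (G(y, o) = (4*0)*(-1) = 0*(-1) = 0)
I + G(-18, -157) = 2464 + 0 = 2464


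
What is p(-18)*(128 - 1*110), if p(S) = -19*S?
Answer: 6156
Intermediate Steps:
p(-18)*(128 - 1*110) = (-19*(-18))*(128 - 1*110) = 342*(128 - 110) = 342*18 = 6156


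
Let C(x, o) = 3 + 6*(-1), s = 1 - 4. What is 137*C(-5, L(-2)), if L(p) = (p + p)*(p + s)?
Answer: -411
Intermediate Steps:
s = -3
L(p) = 2*p*(-3 + p) (L(p) = (p + p)*(p - 3) = (2*p)*(-3 + p) = 2*p*(-3 + p))
C(x, o) = -3 (C(x, o) = 3 - 6 = -3)
137*C(-5, L(-2)) = 137*(-3) = -411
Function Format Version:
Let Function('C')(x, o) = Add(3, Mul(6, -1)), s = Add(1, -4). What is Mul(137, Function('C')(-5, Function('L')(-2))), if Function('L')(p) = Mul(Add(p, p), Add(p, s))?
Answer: -411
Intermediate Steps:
s = -3
Function('L')(p) = Mul(2, p, Add(-3, p)) (Function('L')(p) = Mul(Add(p, p), Add(p, -3)) = Mul(Mul(2, p), Add(-3, p)) = Mul(2, p, Add(-3, p)))
Function('C')(x, o) = -3 (Function('C')(x, o) = Add(3, -6) = -3)
Mul(137, Function('C')(-5, Function('L')(-2))) = Mul(137, -3) = -411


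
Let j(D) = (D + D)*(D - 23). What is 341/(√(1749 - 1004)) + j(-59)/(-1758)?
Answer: -4838/879 + 341*√745/745 ≈ 6.9893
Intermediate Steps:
j(D) = 2*D*(-23 + D) (j(D) = (2*D)*(-23 + D) = 2*D*(-23 + D))
341/(√(1749 - 1004)) + j(-59)/(-1758) = 341/(√(1749 - 1004)) + (2*(-59)*(-23 - 59))/(-1758) = 341/(√745) + (2*(-59)*(-82))*(-1/1758) = 341*(√745/745) + 9676*(-1/1758) = 341*√745/745 - 4838/879 = -4838/879 + 341*√745/745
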